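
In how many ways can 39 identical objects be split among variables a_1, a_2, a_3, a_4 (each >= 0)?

Stars and bars with 39 stars and 3 bars:
C(39+4-1, 4-1) = C(42,3).

Final answer: C(42,3) = 11480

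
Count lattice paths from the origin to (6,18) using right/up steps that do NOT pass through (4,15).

Total paths to (6,18): C(24,18) = 134596.
Paths through (4,15): C(19,15) x C(5,3) = 38760.
Avoiding (4,15): 134596 - 38760.

Final answer: 95836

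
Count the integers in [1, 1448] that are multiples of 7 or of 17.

Multiples of 7: 206. Multiples of 17: 85. Of both (lcm=119): 12.
By inclusion-exclusion: 206 + 85 - 12.

Final answer: 279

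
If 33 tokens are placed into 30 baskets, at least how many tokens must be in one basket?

By the pigeonhole principle: ceiling(33/30).

Final answer: 2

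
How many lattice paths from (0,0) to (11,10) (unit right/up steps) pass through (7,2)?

Paths (0,0)->(7,2): C(9,2) = 36.
Paths (7,2)->(11,10): C(12,8) = 495.
By multiplication principle: 36 x 495.

Final answer: 17820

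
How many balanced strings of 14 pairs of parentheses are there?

The structures are counted by the Catalan number C_n. Here n = 14 (pairs).
C_n = C(2n,n)/(n+1), so C_{14} = C(28,14)/15 = 40116600/15.

Final answer: C_{14} = 2674440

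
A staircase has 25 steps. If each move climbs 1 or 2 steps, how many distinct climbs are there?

Condition on the final move: it is a 1-step (f(n-1) ways to get there) or a 2-step (f(n-2) ways), so f(n) = f(n-1) + f(n-2), with f(1)=1, f(2)=2.
Iterating the recurrence: f(1)=1, f(2)=2, f(3)=3, f(4)=5, f(5)=8, f(6)=13, f(7)=21, f(8)=34, f(9)=55, f(10)=89, f(11)=144, f(12)=233, f(13)=377, f(14)=610, f(15)=987, f(16)=1597, f(17)=2584, f(18)=4181, f(19)=6765, f(20)=10946, f(21)=17711, f(22)=28657, f(23)=46368, f(24)=75025, f(25)=121393.

Final answer: 121393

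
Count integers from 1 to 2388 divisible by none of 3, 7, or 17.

|div by 3|=796, |div by 7|=341, |div by 17|=140.
|div by 3&7|=113, |div by 3&17|=46, |div by 7&17|=20, |div by all|=6.
By inclusion-exclusion, divisible by at least one: 796+341+140-113-46-20+6 = 1104.
Not divisible by any: 2388 - 1104.

Final answer: 1284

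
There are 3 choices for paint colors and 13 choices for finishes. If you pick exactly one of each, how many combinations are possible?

By the multiplication principle: 3 x 13.

Final answer: 39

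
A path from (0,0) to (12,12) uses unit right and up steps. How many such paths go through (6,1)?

Paths (0,0)->(6,1): C(7,1) = 7.
Paths (6,1)->(12,12): C(17,11) = 12376.
By multiplication principle: 7 x 12376.

Final answer: 86632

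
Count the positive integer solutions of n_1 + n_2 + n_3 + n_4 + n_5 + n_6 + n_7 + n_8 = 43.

Substitute n'_i = n_i - 1 (so n'_i >= 0). Then sum n'_i = 43 - 8 = 35.
Stars and bars: C(35+8-1, 8-1) = C(42,7).

Final answer: C(42,7) = 26978328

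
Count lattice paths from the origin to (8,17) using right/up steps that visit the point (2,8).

Paths (0,0)->(2,8): C(10,8) = 45.
Paths (2,8)->(8,17): C(15,9) = 5005.
By multiplication principle: 45 x 5005.

Final answer: 225225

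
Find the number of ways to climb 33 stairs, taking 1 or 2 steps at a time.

Condition on the final move: it is a 1-step (f(n-1) ways to get there) or a 2-step (f(n-2) ways), so f(n) = f(n-1) + f(n-2), with f(1)=1, f(2)=2.
Iterating the recurrence: f(1)=1, f(2)=2, f(3)=3, f(4)=5, f(5)=8, f(6)=13, f(7)=21, f(8)=34, f(9)=55, f(10)=89, f(11)=144, f(12)=233, f(13)=377, f(14)=610, f(15)=987, f(16)=1597, f(17)=2584, f(18)=4181, f(19)=6765, f(20)=10946, f(21)=17711, f(22)=28657, f(23)=46368, f(24)=75025, f(25)=121393, f(26)=196418, f(27)=317811, f(28)=514229, f(29)=832040, f(30)=1346269, f(31)=2178309, f(32)=3524578, f(33)=5702887.

Final answer: 5702887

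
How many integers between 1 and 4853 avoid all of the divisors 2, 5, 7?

|div by 2|=2426, |div by 5|=970, |div by 7|=693.
|div by 2&5|=485, |div by 2&7|=346, |div by 5&7|=138, |div by all|=69.
By inclusion-exclusion, divisible by at least one: 2426+970+693-485-346-138+69 = 3189.
Not divisible by any: 4853 - 3189.

Final answer: 1664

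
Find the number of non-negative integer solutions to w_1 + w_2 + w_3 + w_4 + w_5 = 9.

Stars and bars with 9 stars and 4 bars:
C(9+5-1, 5-1) = C(13,4).

Final answer: C(13,4) = 715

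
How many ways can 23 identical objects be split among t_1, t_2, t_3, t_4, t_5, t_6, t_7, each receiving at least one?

Substitute t'_i = t_i - 1 (so t'_i >= 0). Then sum t'_i = 23 - 7 = 16.
Stars and bars: C(16+7-1, 7-1) = C(22,6).

Final answer: C(22,6) = 74613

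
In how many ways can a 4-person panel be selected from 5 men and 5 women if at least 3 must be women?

Sum over valid woman counts:
C(5,3)C(5,1) = 50
C(5,4)C(5,0) = 5
Total: 50 + 5.

Final answer: 55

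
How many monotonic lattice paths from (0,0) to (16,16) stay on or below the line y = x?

Total monotonic paths to (16,16): C(32,16) = 601080390.
Paths that cross above y=x (reflection bijection): C(32,17) = 565722720.
Valid Dyck paths: 601080390 - 565722720.
(These counts are the Catalan numbers.)

Final answer: C_{16} = 35357670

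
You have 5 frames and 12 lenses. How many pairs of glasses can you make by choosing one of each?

By the multiplication principle: 5 x 12.

Final answer: 60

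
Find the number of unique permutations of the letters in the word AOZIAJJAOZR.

Letters (A:3, I:1, J:2, O:2, R:1, Z:2). Total letters: 11.
Permutations = 11!/(3! x 2! x 2! x 2!).

Final answer: 831600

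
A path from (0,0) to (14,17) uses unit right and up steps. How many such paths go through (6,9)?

Paths (0,0)->(6,9): C(15,9) = 5005.
Paths (6,9)->(14,17): C(16,8) = 12870.
By multiplication principle: 5005 x 12870.

Final answer: 64414350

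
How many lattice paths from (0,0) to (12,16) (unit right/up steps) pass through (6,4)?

Paths (0,0)->(6,4): C(10,4) = 210.
Paths (6,4)->(12,16): C(18,12) = 18564.
By multiplication principle: 210 x 18564.

Final answer: 3898440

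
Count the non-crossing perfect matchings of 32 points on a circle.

This is a standard Catalan-number count: the answer is C_n. Here n = 32/2 = 16.
C_n = C(2n,n) - C(2n,n+1), so C_{16} = C(32,16) - C(32,17) = 601080390 - 565722720.

Final answer: C_{16} = 35357670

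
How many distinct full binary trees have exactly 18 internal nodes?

This is counted by the nth Catalan number C_n. Here n = 18.
C_n = C(2n,n) - C(2n,n+1), so C_{18} = C(36,18) - C(36,19) = 9075135300 - 8597496600.

Final answer: C_{18} = 477638700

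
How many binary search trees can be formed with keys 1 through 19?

This is counted by the nth Catalan number C_n. Here n = 19.
C_n = C(2n,n)/(n+1), so C_{19} = C(38,19)/20 = 35345263800/20.

Final answer: C_{19} = 1767263190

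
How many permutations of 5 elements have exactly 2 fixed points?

Choose which 2 elements are fixed: C(5,2) = 10.
Derange the remaining 3 using D(j) = (j-1)(D(j-1) + D(j-2)), D(0)=1, D(1)=0: D(2)=1, D(3)=2.
Total: 10 x 2.

Final answer: C(5,2) D(3) = 20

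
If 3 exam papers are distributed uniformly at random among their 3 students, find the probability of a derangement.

D(n) = (n-1)(D(n-1) + D(n-2)), D(0)=1, D(1)=0.
Building up: D(2)=1, D(3)=2.
Total arrangements: 3! = 6.
Probability = D(3)/3! = 1/3.

Final answer: D(3)/3! = 2/6 = 0.333333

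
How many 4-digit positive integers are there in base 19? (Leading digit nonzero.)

In base 19, the leading digit has 18 choices (1..18); each of the remaining 3 digits has 19 choices.
Total: 18 x 19^3.

Final answer: 123462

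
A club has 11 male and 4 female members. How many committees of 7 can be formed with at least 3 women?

Sum over valid woman counts:
C(4,3)C(11,4) = 1320
C(4,4)C(11,3) = 165
Total: 1320 + 165.

Final answer: 1485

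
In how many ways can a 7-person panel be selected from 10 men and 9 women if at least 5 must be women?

Sum over valid woman counts:
C(9,5)C(10,2) = 5670
C(9,6)C(10,1) = 840
C(9,7)C(10,0) = 36
Total: 5670 + 840 + 36.

Final answer: 6546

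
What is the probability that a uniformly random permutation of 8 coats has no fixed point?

Derangements satisfy D(n) = (n-1)(D(n-1) + D(n-2)), starting from D(0)=1, D(1)=0.
Building up: D(2)=1, D(3)=2, D(4)=9, D(5)=44, D(6)=265, D(7)=1854, D(8)=14833.
Total arrangements: 8! = 40320.
Probability = D(8)/8! = 2119/5760.

Final answer: D(8)/8! = 14833/40320 = 0.367882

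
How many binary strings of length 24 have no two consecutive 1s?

Classify by the final bit: ...0 gives a(n-1) strings, ...01 gives a(n-2) strings. Thus a(n) = a(n-1) + a(n-2) with a(1)=2, a(2)=3.
Iterating the recurrence: a(1)=2, a(2)=3, a(3)=5, a(4)=8, a(5)=13, a(6)=21, a(7)=34, a(8)=55, a(9)=89, a(10)=144, a(11)=233, a(12)=377, a(13)=610, a(14)=987, a(15)=1597, a(16)=2584, a(17)=4181, a(18)=6765, a(19)=10946, a(20)=17711, a(21)=28657, a(22)=46368, a(23)=75025, a(24)=121393.

Final answer: 121393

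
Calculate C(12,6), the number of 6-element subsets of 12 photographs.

C(12,6) = 12!/(6! x (12-6)!).

Final answer: C(12,6) = 924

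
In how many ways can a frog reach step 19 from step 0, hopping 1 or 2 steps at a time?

Condition on the final move: it is a 1-step (f(n-1) ways to get there) or a 2-step (f(n-2) ways), so f(n) = f(n-1) + f(n-2), with f(1)=1, f(2)=2.
Computing successive values: f(1)=1, f(2)=2, f(3)=3, f(4)=5, f(5)=8, f(6)=13, f(7)=21, f(8)=34, f(9)=55, f(10)=89, f(11)=144, f(12)=233, f(13)=377, f(14)=610, f(15)=987, f(16)=1597, f(17)=2584, f(18)=4181, f(19)=6765.

Final answer: 6765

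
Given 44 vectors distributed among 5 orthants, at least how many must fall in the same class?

By pigeonhole with 44 objects and 5 categories: ceiling(44/5).

Final answer: 9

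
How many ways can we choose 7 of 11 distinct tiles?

C(11,7) = 11!/(7! x (11-7)!).

Final answer: C(11,7) = 330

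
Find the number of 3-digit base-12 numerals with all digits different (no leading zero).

First digit: 11 (nonzero). Second: 11 (not first). Third: 10, etc.
Total: 11 x 11 x 10.

Final answer: 1210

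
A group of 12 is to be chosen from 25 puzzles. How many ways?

C(25,12) = 25!/(12! x 13!).

Final answer: \binom{25}{12} = 5200300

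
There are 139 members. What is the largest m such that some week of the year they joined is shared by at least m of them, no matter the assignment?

There are 52 possible values for week of the year they joined. With 139 members and 52 categories, by pigeonhole: ceiling(139/52).

Final answer: 3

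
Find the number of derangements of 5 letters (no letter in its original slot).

Derangements satisfy D(n) = (n-1)(D(n-1) + D(n-2)), starting from D(0)=1, D(1)=0.
D(2) = 1 x (0 + 1) = 1
D(3) = 2 x (1 + 0) = 2
D(4) = 3 x (2 + 1) = 9
D(5) = 4 x (D(4) + D(3)) = 4 x (9 + 2)

Final answer: D(5) = 44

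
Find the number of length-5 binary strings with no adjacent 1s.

Classify by the final bit: ...0 gives a(n-1) strings, ...01 gives a(n-2) strings. Thus a(n) = a(n-1) + a(n-2) with a(1)=2, a(2)=3.
Iterating the recurrence: a(1)=2, a(2)=3, a(3)=5, a(4)=8, a(5)=13.

Final answer: 13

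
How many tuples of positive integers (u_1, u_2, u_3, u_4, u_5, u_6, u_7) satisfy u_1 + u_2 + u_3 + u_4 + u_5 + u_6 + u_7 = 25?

Substitute u'_i = u_i - 1 (so u'_i >= 0). Then sum u'_i = 25 - 7 = 18.
Stars and bars: C(18+7-1, 7-1) = C(24,6).

Final answer: C(24,6) = 134596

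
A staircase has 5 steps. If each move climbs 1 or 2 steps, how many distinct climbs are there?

Let f(n) be the number of climbs. Removing the last move (1 or 2 steps) gives f(n) = f(n-1) + f(n-2); base cases f(1)=1, f(2)=2.
Building up term by term: f(1)=1, f(2)=2, f(3)=3, f(4)=5, f(5)=8.

Final answer: 8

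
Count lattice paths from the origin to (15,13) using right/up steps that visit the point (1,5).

Paths (0,0)->(1,5): C(6,5) = 6.
Paths (1,5)->(15,13): C(22,8) = 319770.
By multiplication principle: 6 x 319770.

Final answer: 1918620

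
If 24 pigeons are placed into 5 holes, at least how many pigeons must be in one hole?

By the pigeonhole principle: ceiling(24/5).

Final answer: 5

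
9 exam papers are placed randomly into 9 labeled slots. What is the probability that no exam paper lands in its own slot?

Derangements satisfy D(n) = (n-1)(D(n-1) + D(n-2)), starting from D(0)=1, D(1)=0.
Building up: D(2)=1, D(3)=2, D(4)=9, D(5)=44, D(6)=265, D(7)=1854, D(8)=14833, D(9)=133496.
Total arrangements: 9! = 362880.
Probability = D(9)/9! = 16687/45360.

Final answer: D(9)/9! = 133496/362880 = 0.367879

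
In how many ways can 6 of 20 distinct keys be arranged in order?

P(20,6) = 20!/(20-6)! = 20!/14!.

Final answer: P(20,6) = 27907200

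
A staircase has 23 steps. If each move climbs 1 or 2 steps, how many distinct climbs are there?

Let f(n) be the number of climbs. Removing the last move (1 or 2 steps) gives f(n) = f(n-1) + f(n-2); base cases f(1)=1, f(2)=2.
Building up term by term: f(1)=1, f(2)=2, f(3)=3, f(4)=5, f(5)=8, f(6)=13, f(7)=21, f(8)=34, f(9)=55, f(10)=89, f(11)=144, f(12)=233, f(13)=377, f(14)=610, f(15)=987, f(16)=1597, f(17)=2584, f(18)=4181, f(19)=6765, f(20)=10946, f(21)=17711, f(22)=28657, f(23)=46368.

Final answer: 46368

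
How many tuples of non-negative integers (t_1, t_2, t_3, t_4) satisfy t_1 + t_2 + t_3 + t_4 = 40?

Stars and bars with 40 stars and 3 bars:
C(40+4-1, 4-1) = C(43,3).

Final answer: C(43,3) = 12341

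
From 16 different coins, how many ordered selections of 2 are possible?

P(16,2) = 16!/(16-2)! = 16!/14!.

Final answer: P(16,2) = 240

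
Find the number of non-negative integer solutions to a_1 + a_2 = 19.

Stars and bars with 19 stars and 1 bars:
C(19+2-1, 2-1) = C(20,1).

Final answer: C(20,1) = 20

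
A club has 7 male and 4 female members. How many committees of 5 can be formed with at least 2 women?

Sum over valid woman counts:
C(4,2)C(7,3) = 210
C(4,3)C(7,2) = 84
C(4,4)C(7,1) = 7
Total: 210 + 84 + 7.

Final answer: 301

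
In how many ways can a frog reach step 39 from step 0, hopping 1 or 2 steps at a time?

Let f(n) count the ways. The last step is size 1 or 2, so f(n) = f(n-1) + f(n-2) with f(1)=1, f(2)=2.
Computing successive values: f(1)=1, f(2)=2, f(3)=3, f(4)=5, f(5)=8, f(6)=13, f(7)=21, f(8)=34, f(9)=55, f(10)=89, f(11)=144, f(12)=233, f(13)=377, f(14)=610, f(15)=987, f(16)=1597, f(17)=2584, f(18)=4181, f(19)=6765, f(20)=10946, f(21)=17711, f(22)=28657, f(23)=46368, f(24)=75025, f(25)=121393, f(26)=196418, f(27)=317811, f(28)=514229, f(29)=832040, f(30)=1346269, f(31)=2178309, f(32)=3524578, f(33)=5702887, f(34)=9227465, f(35)=14930352, f(36)=24157817, f(37)=39088169, f(38)=63245986, f(39)=102334155.

Final answer: 102334155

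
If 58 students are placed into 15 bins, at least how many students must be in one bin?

By the pigeonhole principle: ceiling(58/15).

Final answer: 4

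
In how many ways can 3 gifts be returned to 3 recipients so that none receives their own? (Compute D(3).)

Derangements satisfy D(n) = (n-1)(D(n-1) + D(n-2)), starting from D(0)=1, D(1)=0.
D(2) = 1 x (0 + 1) = 1
D(3) = 2 x (D(2) + D(1)) = 2 x (1 + 0)

Final answer: D(3) = 2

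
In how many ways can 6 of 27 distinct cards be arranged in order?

P(27,6) = 27!/(27-6)! = 27!/21!.

Final answer: P(27,6) = 213127200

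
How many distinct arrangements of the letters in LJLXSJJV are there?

Letters (J:3, L:2, S:1, V:1, X:1). Total letters: 8.
Permutations = 8!/(3! x 2!).

Final answer: 3360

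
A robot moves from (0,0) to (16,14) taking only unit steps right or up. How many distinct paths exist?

Each path has 16 right steps and 14 up steps in some order (30 steps total).
Choose which 14 of the 30 steps are up: C(30,14).

Final answer: C(30,14) = 145422675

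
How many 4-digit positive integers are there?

These are the integers in [10^3, 10^4), so the count is 10^4 - 10^3 = 9 x 10^3.

Final answer: 9000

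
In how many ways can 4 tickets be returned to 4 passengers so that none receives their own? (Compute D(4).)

D(n) = (n-1)(D(n-1) + D(n-2)), D(0)=1, D(1)=0.
D(2) = 1 x (0 + 1) = 1
D(3) = 2 x (1 + 0) = 2
D(4) = 3 x (D(3) + D(2)) = 3 x (2 + 1)

Final answer: D(4) = 9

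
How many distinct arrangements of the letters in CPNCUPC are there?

Letters (C:3, N:1, P:2, U:1). Total letters: 7.
Permutations = 7!/(3! x 2!).

Final answer: 420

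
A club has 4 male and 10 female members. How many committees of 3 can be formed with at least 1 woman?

Sum over valid woman counts:
C(10,1)C(4,2) = 60
C(10,2)C(4,1) = 180
C(10,3)C(4,0) = 120
Total: 60 + 180 + 120.

Final answer: 360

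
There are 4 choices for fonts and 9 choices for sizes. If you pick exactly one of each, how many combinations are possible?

By the multiplication principle: 4 x 9.

Final answer: 36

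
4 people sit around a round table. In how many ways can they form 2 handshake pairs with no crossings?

This is a standard Catalan-number count: the answer is C_n. Here n = 4/2 = 2.
Using C_0 = 1 and C_(k+1) = C_k x 2(2k+1)/(k+2), build up term by term: C_1=1, C_2=2.

Final answer: C_{2} = 2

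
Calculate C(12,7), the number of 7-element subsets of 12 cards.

C(12,7) = 12!/(7! x (12-7)!).

Final answer: C(12,7) = 792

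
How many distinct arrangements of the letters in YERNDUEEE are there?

Letters (D:1, E:4, N:1, R:1, U:1, Y:1). Total letters: 9.
Permutations = 9!/(4!).

Final answer: 15120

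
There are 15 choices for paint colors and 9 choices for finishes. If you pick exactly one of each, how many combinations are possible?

By the multiplication principle: 15 x 9.

Final answer: 135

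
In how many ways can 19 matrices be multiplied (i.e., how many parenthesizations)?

The structures are counted by the Catalan number C_n. Here n = 19 - 1 = 18.
C_n = (2n)!/(n!(n+1)!), so C_{18} = 36!/(18! x 19!) = C(36,18)/19 = 9075135300/19.

Final answer: C_{18} = 477638700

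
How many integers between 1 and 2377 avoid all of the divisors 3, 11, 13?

|div by 3|=792, |div by 11|=216, |div by 13|=182.
|div by 3&11|=72, |div by 3&13|=60, |div by 11&13|=16, |div by all|=5.
By inclusion-exclusion, divisible by at least one: 792+216+182-72-60-16+5 = 1047.
Not divisible by any: 2377 - 1047.

Final answer: 1330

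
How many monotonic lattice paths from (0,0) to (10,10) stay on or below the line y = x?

Total monotonic paths to (10,10): C(20,10) = 184756.
A path is bad iff it touches y = x + 1; reflecting its initial segment maps bad paths bijectively onto all paths to (9,11), of which there are C(20,11) = 167960.
Valid Dyck paths: 184756 - 167960.
(Check: C(20,10) - C(20,11) = C(20,10)/11, the Catalan number C_{10}.)

Final answer: C_{10} = 16796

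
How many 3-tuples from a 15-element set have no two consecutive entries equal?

First character: 15 choices. Each subsequent: 14 choices (must differ from the previous one).
Total: 15 x 14^2.

Final answer: 15 x 14^{2} = 2940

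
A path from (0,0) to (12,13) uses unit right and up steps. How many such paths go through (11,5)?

Paths (0,0)->(11,5): C(16,5) = 4368.
Paths (11,5)->(12,13): C(9,8) = 9.
By multiplication principle: 4368 x 9.

Final answer: 39312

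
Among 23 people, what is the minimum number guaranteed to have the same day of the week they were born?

There are 7 possible values for day of the week they were born. With 23 people and 7 categories, by pigeonhole: ceiling(23/7).

Final answer: 4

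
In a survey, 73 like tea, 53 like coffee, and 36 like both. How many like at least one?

|A union B| = |A| + |B| - |A intersect B| = 73 + 53 - 36.

Final answer: 90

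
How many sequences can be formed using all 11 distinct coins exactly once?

The number of ways to arrange 11 distinct objects is 11!.

Final answer: 11! = 39916800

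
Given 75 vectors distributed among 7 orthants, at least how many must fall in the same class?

By pigeonhole with 75 objects and 7 categories: ceiling(75/7).

Final answer: 11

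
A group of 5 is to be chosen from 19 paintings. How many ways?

C(19,5) = 19!/(5! x 14!).

Final answer: \binom{19}{5} = 11628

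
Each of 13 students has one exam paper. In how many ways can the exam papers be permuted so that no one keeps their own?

D(n) = (n-1)(D(n-1) + D(n-2)), D(0)=1, D(1)=0.
D(2) = 1 x (0 + 1) = 1
D(3) = 2 x (1 + 0) = 2
D(4) = 3 x (2 + 1) = 9
D(5) = 4 x (9 + 2) = 44
D(6) = 5 x (44 + 9) = 265
D(7) = 6 x (265 + 44) = 1854
D(8) = 7 x (1854 + 265) = 14833
D(9) = 8 x (14833 + 1854) = 133496
D(10) = 9 x (133496 + 14833) = 1334961
D(11) = 10 x (1334961 + 133496) = 14684570
D(12) = 11 x (14684570 + 1334961) = 176214841
D(13) = 12 x (D(12) + D(11)) = 12 x (176214841 + 14684570)

Final answer: D(13) = 2290792932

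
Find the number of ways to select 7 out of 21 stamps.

C(21,7) = 21!/(7! x (21-7)!).

Final answer: C(21,7) = 116280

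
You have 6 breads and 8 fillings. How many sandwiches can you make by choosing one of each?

By the multiplication principle: 6 x 8.

Final answer: 48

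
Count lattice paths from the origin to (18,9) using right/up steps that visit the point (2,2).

Paths (0,0)->(2,2): C(4,2) = 6.
Paths (2,2)->(18,9): C(23,7) = 245157.
By multiplication principle: 6 x 245157.

Final answer: 1470942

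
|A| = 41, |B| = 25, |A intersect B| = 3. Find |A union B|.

|A union B| = |A| + |B| - |A intersect B| = 41 + 25 - 3.

Final answer: 63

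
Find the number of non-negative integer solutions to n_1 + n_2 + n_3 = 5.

Stars and bars with 5 stars and 2 bars:
C(5+3-1, 3-1) = C(7,2).

Final answer: C(7,2) = 21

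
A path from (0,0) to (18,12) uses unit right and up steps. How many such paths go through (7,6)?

Paths (0,0)->(7,6): C(13,6) = 1716.
Paths (7,6)->(18,12): C(17,6) = 12376.
By multiplication principle: 1716 x 12376.

Final answer: 21237216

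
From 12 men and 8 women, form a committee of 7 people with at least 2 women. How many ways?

Sum over valid woman counts:
C(8,2)C(12,5) = 22176
C(8,3)C(12,4) = 27720
C(8,4)C(12,3) = 15400
C(8,5)C(12,2) = 3696
C(8,6)C(12,1) = 336
C(8,7)C(12,0) = 8
Total: 22176 + 27720 + 15400 + 3696 + 336 + 8.

Final answer: 69336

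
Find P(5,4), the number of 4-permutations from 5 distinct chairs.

P(5,4) = 5!/(5-4)! = 5!/1!.

Final answer: P(5,4) = 120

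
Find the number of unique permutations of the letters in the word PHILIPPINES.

Letters (E:1, H:1, I:3, L:1, N:1, P:3, S:1). Total letters: 11.
Permutations = 11!/(3! x 3!).

Final answer: 1108800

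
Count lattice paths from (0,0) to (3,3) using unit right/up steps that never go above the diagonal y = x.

Total monotonic paths to (3,3): C(6,3) = 20.
A path is bad iff it touches y = x + 1; reflecting its initial segment maps bad paths bijectively onto all paths to (2,4), of which there are C(6,4) = 15.
Valid Dyck paths: 20 - 15.
(This is the Catalan number C_{3}.)

Final answer: C_{3} = 5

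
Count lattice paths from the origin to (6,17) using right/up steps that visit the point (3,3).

Paths (0,0)->(3,3): C(6,3) = 20.
Paths (3,3)->(6,17): C(17,14) = 680.
By multiplication principle: 20 x 680.

Final answer: 13600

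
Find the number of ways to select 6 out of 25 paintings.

C(25,6) = 25!/(6! x (25-6)!).

Final answer: C(25,6) = 177100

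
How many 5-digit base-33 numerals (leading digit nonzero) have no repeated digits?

First digit: 32 (nonzero). Second: 32 (not first). Third: 31, etc.
Total: 32 x 32 x 31 x 30 x 29.

Final answer: 27617280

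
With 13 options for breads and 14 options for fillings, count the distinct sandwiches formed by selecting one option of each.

By the multiplication principle: 13 x 14.

Final answer: 182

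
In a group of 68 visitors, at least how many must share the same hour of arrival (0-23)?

There are 24 possible values for hour of arrival (0-23). With 68 visitors and 24 categories, by pigeonhole: ceiling(68/24).

Final answer: 3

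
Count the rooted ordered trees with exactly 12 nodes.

The structures are counted by the Catalan number C_n. Here n = 12 - 1 = 11.
C_n = C(2n,n) - C(2n,n+1), so C_{11} = C(22,11) - C(22,12) = 705432 - 646646.

Final answer: C_{11} = 58786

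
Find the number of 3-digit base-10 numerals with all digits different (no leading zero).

The leading digit has 9 choices (anything but zero); the next has 9 (anything but the first), then 8, and so on, one fewer each time.
Total: 9 x 9 x 8.

Final answer: 648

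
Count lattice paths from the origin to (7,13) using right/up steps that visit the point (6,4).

Paths (0,0)->(6,4): C(10,4) = 210.
Paths (6,4)->(7,13): C(10,9) = 10.
By multiplication principle: 210 x 10.

Final answer: 2100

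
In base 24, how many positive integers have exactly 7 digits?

Leading digit: 23 options (nonzero). Other 6 digit(s): 24 options each.
Total: 23 x 24^6.

Final answer: 4395368448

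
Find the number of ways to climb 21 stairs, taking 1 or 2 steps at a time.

Condition on the final move: it is a 1-step (f(n-1) ways to get there) or a 2-step (f(n-2) ways), so f(n) = f(n-1) + f(n-2), with f(1)=1, f(2)=2.
Computing successive values: f(1)=1, f(2)=2, f(3)=3, f(4)=5, f(5)=8, f(6)=13, f(7)=21, f(8)=34, f(9)=55, f(10)=89, f(11)=144, f(12)=233, f(13)=377, f(14)=610, f(15)=987, f(16)=1597, f(17)=2584, f(18)=4181, f(19)=6765, f(20)=10946, f(21)=17711.

Final answer: 17711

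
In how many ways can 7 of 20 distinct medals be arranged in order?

P(20,7) = 20!/(20-7)! = 20!/13!.

Final answer: P(20,7) = 390700800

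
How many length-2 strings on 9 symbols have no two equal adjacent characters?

First character: 9 choices. Each subsequent: 8 choices (must differ from the previous one).
Total: 9 x 8^1.

Final answer: 9 x 8^{1} = 72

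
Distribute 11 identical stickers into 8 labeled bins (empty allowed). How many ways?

Stars and bars: C(n+k-1, k-1) = C(18,7).

Final answer: C(18,7) = 31824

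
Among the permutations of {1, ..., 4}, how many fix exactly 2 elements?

Choose which 2 elements are fixed: C(4,2) = 6.
Derange the remaining 2 using D(j) = (j-1)(D(j-1) + D(j-2)), D(0)=1, D(1)=0: D(2)=1.
Total: 6 x 1.

Final answer: C(4,2) D(2) = 6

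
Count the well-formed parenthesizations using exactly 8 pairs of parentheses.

This is a standard Catalan-number count: the answer is C_n. Here n = 8 (pairs).
C_n = (2n)!/(n!(n+1)!), so C_{8} = 16!/(8! x 9!) = C(16,8)/9 = 12870/9.

Final answer: C_{8} = 1430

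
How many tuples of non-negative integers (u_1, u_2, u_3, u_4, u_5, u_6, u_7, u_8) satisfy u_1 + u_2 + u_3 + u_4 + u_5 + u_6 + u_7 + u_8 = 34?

Stars and bars with 34 stars and 7 bars:
C(34+8-1, 8-1) = C(41,7).

Final answer: C(41,7) = 22481940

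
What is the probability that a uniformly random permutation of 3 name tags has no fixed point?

Derangements satisfy D(n) = (n-1)(D(n-1) + D(n-2)), starting from D(0)=1, D(1)=0.
Building up: D(2)=1, D(3)=2.
Total arrangements: 3! = 6.
Probability = D(3)/3! = 1/3.

Final answer: D(3)/3! = 2/6 = 0.333333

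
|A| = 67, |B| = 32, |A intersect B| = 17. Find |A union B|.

|A union B| = |A| + |B| - |A intersect B| = 67 + 32 - 17.

Final answer: 82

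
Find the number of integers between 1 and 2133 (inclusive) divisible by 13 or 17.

Multiples of 13: 164. Multiples of 17: 125. Of both (lcm=221): 9.
By inclusion-exclusion: 164 + 125 - 9.

Final answer: 280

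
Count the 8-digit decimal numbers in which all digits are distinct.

First digit: 9 (not 0). Second: 9 (not first). Third: 8, etc.
Total: 9 x 9 x 8 x 7 x 6 x 5 x 4 x 3.

Final answer: 1632960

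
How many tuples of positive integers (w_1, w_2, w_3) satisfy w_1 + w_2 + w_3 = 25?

Substitute w'_i = w_i - 1 (so w'_i >= 0). Then sum w'_i = 25 - 3 = 22.
Stars and bars: C(22+3-1, 3-1) = C(24,2).

Final answer: C(24,2) = 276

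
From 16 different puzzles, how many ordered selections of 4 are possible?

P(16,4) = 16!/(16-4)! = 16!/12!.

Final answer: P(16,4) = 43680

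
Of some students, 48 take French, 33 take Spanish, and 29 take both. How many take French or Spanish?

|A union B| = |A| + |B| - |A intersect B| = 48 + 33 - 29.

Final answer: 52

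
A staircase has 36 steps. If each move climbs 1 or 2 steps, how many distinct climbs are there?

Let f(n) count the ways. The last step is size 1 or 2, so f(n) = f(n-1) + f(n-2) with f(1)=1, f(2)=2.
Building up term by term: f(1)=1, f(2)=2, f(3)=3, f(4)=5, f(5)=8, f(6)=13, f(7)=21, f(8)=34, f(9)=55, f(10)=89, f(11)=144, f(12)=233, f(13)=377, f(14)=610, f(15)=987, f(16)=1597, f(17)=2584, f(18)=4181, f(19)=6765, f(20)=10946, f(21)=17711, f(22)=28657, f(23)=46368, f(24)=75025, f(25)=121393, f(26)=196418, f(27)=317811, f(28)=514229, f(29)=832040, f(30)=1346269, f(31)=2178309, f(32)=3524578, f(33)=5702887, f(34)=9227465, f(35)=14930352, f(36)=24157817.

Final answer: 24157817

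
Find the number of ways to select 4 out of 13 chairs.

C(13,4) = 13!/(4! x (13-4)!).

Final answer: C(13,4) = 715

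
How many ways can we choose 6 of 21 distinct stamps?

C(21,6) = 21!/(6! x 15!).

Final answer: \binom{21}{6} = 54264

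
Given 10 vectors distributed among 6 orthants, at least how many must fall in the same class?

By pigeonhole with 10 objects and 6 categories: ceiling(10/6).

Final answer: 2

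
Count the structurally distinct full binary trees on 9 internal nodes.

This is a standard Catalan-number count: the answer is C_n. Here n = 9.
Using C_0 = 1 and C_(k+1) = C_k x 2(2k+1)/(k+2), build up term by term: C_1=1, C_2=2, C_3=5, C_4=14, C_5=42, C_6=132, C_7=429, C_8=1430, C_9=4862.

Final answer: C_{9} = 4862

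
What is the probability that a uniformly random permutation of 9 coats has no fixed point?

D(n) = (n-1)(D(n-1) + D(n-2)), D(0)=1, D(1)=0.
Building up: D(2)=1, D(3)=2, D(4)=9, D(5)=44, D(6)=265, D(7)=1854, D(8)=14833, D(9)=133496.
Total arrangements: 9! = 362880.
Probability = D(9)/9! = 16687/45360.

Final answer: D(9)/9! = 133496/362880 = 0.367879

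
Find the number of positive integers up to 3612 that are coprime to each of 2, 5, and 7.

|div by 2|=1806, |div by 5|=722, |div by 7|=516.
|div by 2&5|=361, |div by 2&7|=258, |div by 5&7|=103, |div by all|=51.
By inclusion-exclusion, divisible by at least one: 1806+722+516-361-258-103+51 = 2373.
Not divisible by any: 3612 - 2373.

Final answer: 1239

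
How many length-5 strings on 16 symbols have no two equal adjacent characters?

Let g(n) count such strings. g(1) = 16, and each valid string of length n-1 extends in 15 ways (any symbol but the last), so g(n) = 15 g(n-1).
Total: g(5) = 16 x 15^4.

Final answer: 16 x 15^{4} = 810000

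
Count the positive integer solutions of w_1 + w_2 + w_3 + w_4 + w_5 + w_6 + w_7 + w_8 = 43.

Substitute w'_i = w_i - 1 (so w'_i >= 0). Then sum w'_i = 43 - 8 = 35.
Stars and bars: C(35+8-1, 8-1) = C(42,7).

Final answer: C(42,7) = 26978328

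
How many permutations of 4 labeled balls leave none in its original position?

Derangements satisfy D(n) = (n-1)(D(n-1) + D(n-2)), starting from D(0)=1, D(1)=0.
D(2) = 1 x (0 + 1) = 1
D(3) = 2 x (1 + 0) = 2
D(4) = 3 x (D(3) + D(2)) = 3 x (2 + 1)

Final answer: D(4) = 9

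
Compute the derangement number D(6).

D(n) = (n-1)(D(n-1) + D(n-2)), D(0)=1, D(1)=0.
D(2) = 1 x (0 + 1) = 1
D(3) = 2 x (1 + 0) = 2
D(4) = 3 x (2 + 1) = 9
D(5) = 4 x (9 + 2) = 44
D(6) = 5 x (D(5) + D(4)) = 5 x (44 + 9)

Final answer: D(6) = 265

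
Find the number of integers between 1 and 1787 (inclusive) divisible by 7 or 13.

Multiples of 7: 255. Multiples of 13: 137. Of both (lcm=91): 19.
By inclusion-exclusion: 255 + 137 - 19.

Final answer: 373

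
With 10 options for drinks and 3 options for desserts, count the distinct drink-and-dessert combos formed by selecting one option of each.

By the multiplication principle: 10 x 3.

Final answer: 30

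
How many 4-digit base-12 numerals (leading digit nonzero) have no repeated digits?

First digit: 11 (nonzero). Second: 11 (not first). Third: 10, etc.
Total: 11 x 11 x 10 x 9.

Final answer: 10890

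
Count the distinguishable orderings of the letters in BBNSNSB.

Letters (B:3, N:2, S:2). Total letters: 7.
Permutations = 7!/(3! x 2! x 2!).

Final answer: 210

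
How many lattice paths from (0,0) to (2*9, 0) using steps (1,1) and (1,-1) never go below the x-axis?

Total monotonic paths to (9,9): C(18,9) = 48620.
A path is bad iff it touches y = x + 1; reflecting its initial segment maps bad paths bijectively onto all paths to (8,10), of which there are C(18,10) = 43758.
Valid Dyck paths: 48620 - 43758.
(These counts are the Catalan numbers.)

Final answer: C_{9} = 4862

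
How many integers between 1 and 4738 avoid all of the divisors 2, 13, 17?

|div by 2|=2369, |div by 13|=364, |div by 17|=278.
|div by 2&13|=182, |div by 2&17|=139, |div by 13&17|=21, |div by all|=10.
By inclusion-exclusion, divisible by at least one: 2369+364+278-182-139-21+10 = 2679.
Not divisible by any: 4738 - 2679.

Final answer: 2059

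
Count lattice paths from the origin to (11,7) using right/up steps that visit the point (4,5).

Paths (0,0)->(4,5): C(9,5) = 126.
Paths (4,5)->(11,7): C(9,2) = 36.
By multiplication principle: 126 x 36.

Final answer: 4536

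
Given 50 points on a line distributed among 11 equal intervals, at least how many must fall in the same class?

By pigeonhole with 50 objects and 11 categories: ceiling(50/11).

Final answer: 5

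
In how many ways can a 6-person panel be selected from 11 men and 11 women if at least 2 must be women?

Sum over valid woman counts:
C(11,2)C(11,4) = 18150
C(11,3)C(11,3) = 27225
C(11,4)C(11,2) = 18150
C(11,5)C(11,1) = 5082
C(11,6)C(11,0) = 462
Total: 18150 + 27225 + 18150 + 5082 + 462.

Final answer: 69069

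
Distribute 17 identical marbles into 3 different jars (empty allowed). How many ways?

Stars and bars: C(n+k-1, k-1) = C(19,2).

Final answer: C(19,2) = 171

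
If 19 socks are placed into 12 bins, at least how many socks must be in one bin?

By the pigeonhole principle: ceiling(19/12).

Final answer: 2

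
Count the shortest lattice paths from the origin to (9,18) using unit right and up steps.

Each path has 9 right steps and 18 up steps in some order (27 steps total).
Choose which 18 of the 27 steps are up: C(27,18).

Final answer: C(27,18) = 4686825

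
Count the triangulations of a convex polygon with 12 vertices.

The structures are counted by the Catalan number C_n. Here n = 12 - 2 = 10.
C_n = (2n)!/(n!(n+1)!), so C_{10} = 20!/(10! x 11!) = C(20,10)/11 = 184756/11.

Final answer: C_{10} = 16796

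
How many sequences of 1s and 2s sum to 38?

Let f(n) count the ways. The last step is size 1 or 2, so f(n) = f(n-1) + f(n-2) with f(1)=1, f(2)=2.
Building up term by term: f(1)=1, f(2)=2, f(3)=3, f(4)=5, f(5)=8, f(6)=13, f(7)=21, f(8)=34, f(9)=55, f(10)=89, f(11)=144, f(12)=233, f(13)=377, f(14)=610, f(15)=987, f(16)=1597, f(17)=2584, f(18)=4181, f(19)=6765, f(20)=10946, f(21)=17711, f(22)=28657, f(23)=46368, f(24)=75025, f(25)=121393, f(26)=196418, f(27)=317811, f(28)=514229, f(29)=832040, f(30)=1346269, f(31)=2178309, f(32)=3524578, f(33)=5702887, f(34)=9227465, f(35)=14930352, f(36)=24157817, f(37)=39088169, f(38)=63245986.

Final answer: 63245986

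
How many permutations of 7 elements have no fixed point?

Use the recurrence D(n) = (n-1)(D(n-1) + D(n-2)) with D(0)=1, D(1)=0.
Building up: D(2)=1, D(3)=2, D(4)=9, D(5)=44, D(6)=265.
D(7) = 6 x (D(6) + D(5)) = 6 x (265 + 44).

Final answer: D(7) = 1854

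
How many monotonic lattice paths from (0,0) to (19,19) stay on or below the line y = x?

Total monotonic paths to (19,19): C(38,19) = 35345263800.
A path is bad iff it touches y = x + 1; reflecting its initial segment maps bad paths bijectively onto all paths to (18,20), of which there are C(38,20) = 33578000610.
Valid Dyck paths: 35345263800 - 33578000610.
(These counts are the Catalan numbers.)

Final answer: C_{19} = 1767263190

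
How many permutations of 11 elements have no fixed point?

D(n) = (n-1)(D(n-1) + D(n-2)), D(0)=1, D(1)=0.
Building up: D(2)=1, D(3)=2, D(4)=9, D(5)=44, D(6)=265, D(7)=1854, D(8)=14833, D(9)=133496, D(10)=1334961.
D(11) = 10 x (D(10) + D(9)) = 10 x (1334961 + 133496).

Final answer: D(11) = 14684570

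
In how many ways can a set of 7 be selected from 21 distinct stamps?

C(21,7) = 21!/(7! x (21-7)!).

Final answer: C(21,7) = 116280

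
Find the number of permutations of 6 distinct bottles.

The number of ways to arrange 6 distinct objects is 6!.

Final answer: 6! = 720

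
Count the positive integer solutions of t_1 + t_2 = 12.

Substitute t'_i = t_i - 1 (so t'_i >= 0). Then sum t'_i = 12 - 2 = 10.
Stars and bars: C(10+2-1, 2-1) = C(11,1).

Final answer: C(11,1) = 11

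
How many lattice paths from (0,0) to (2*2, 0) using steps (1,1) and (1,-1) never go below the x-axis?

Total monotonic paths to (2,2): C(4,2) = 6.
A path is bad iff it touches y = x + 1; reflecting its initial segment maps bad paths bijectively onto all paths to (1,3), of which there are C(4,3) = 4.
Valid Dyck paths: 6 - 4.
(Check: C(4,2) - C(4,3) = C(4,2)/3, the Catalan number C_{2}.)

Final answer: C_{2} = 2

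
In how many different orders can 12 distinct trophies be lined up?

The number of ways to arrange 12 distinct objects is 12!.

Final answer: 12! = 479001600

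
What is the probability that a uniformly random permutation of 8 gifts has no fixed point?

Use the recurrence D(n) = (n-1)(D(n-1) + D(n-2)) with D(0)=1, D(1)=0.
Building up: D(2)=1, D(3)=2, D(4)=9, D(5)=44, D(6)=265, D(7)=1854, D(8)=14833.
Total arrangements: 8! = 40320.
Probability = D(8)/8! = 2119/5760.

Final answer: D(8)/8! = 14833/40320 = 0.367882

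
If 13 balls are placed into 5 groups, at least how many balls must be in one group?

By the pigeonhole principle: ceiling(13/5).

Final answer: 3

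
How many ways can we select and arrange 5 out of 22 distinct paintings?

P(22,5) = 22!/(22-5)! = 22!/17!.

Final answer: P(22,5) = 3160080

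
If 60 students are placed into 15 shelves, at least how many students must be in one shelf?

By the pigeonhole principle: ceiling(60/15).

Final answer: 4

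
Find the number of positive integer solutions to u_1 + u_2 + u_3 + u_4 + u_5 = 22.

Substitute u'_i = u_i - 1 (so u'_i >= 0). Then sum u'_i = 22 - 5 = 17.
Stars and bars: C(17+5-1, 5-1) = C(21,4).

Final answer: C(21,4) = 5985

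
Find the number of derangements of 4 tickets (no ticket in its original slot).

Use the recurrence D(n) = (n-1)(D(n-1) + D(n-2)) with D(0)=1, D(1)=0.
D(2) = 1 x (0 + 1) = 1
D(3) = 2 x (1 + 0) = 2
D(4) = 3 x (D(3) + D(2)) = 3 x (2 + 1)

Final answer: D(4) = 9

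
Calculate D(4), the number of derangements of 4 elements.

Use the recurrence D(n) = (n-1)(D(n-1) + D(n-2)) with D(0)=1, D(1)=0.
Building up: D(2)=1, D(3)=2.
D(4) = 3 x (D(3) + D(2)) = 3 x (2 + 1).

Final answer: D(4) = 9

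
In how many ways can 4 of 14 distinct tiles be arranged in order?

P(14,4) = 14!/(14-4)! = 14!/10!.

Final answer: P(14,4) = 24024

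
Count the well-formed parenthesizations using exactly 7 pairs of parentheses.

This is a standard Catalan-number count: the answer is C_n. Here n = 7 (pairs).
C_n = C(2n,n) - C(2n,n+1), so C_{7} = C(14,7) - C(14,8) = 3432 - 3003.

Final answer: C_{7} = 429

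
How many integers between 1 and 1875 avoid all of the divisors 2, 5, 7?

|div by 2|=937, |div by 5|=375, |div by 7|=267.
|div by 2&5|=187, |div by 2&7|=133, |div by 5&7|=53, |div by all|=26.
By inclusion-exclusion, divisible by at least one: 937+375+267-187-133-53+26 = 1232.
Not divisible by any: 1875 - 1232.

Final answer: 643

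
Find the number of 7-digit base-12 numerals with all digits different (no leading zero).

The leading digit has 11 choices (anything but zero); the next has 11 (anything but the first), then 10, and so on, one fewer each time.
Total: 11 x 11 x 10 x 9 x 8 x 7 x 6.

Final answer: 3659040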